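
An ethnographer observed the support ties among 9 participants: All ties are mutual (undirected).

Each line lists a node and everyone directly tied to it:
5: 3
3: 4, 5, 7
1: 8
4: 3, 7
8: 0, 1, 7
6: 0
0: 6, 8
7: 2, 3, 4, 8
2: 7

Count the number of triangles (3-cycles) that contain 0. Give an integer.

0

0's neighbors are 6 and 8, but none of them are tied to each other, so no triangle contains 0.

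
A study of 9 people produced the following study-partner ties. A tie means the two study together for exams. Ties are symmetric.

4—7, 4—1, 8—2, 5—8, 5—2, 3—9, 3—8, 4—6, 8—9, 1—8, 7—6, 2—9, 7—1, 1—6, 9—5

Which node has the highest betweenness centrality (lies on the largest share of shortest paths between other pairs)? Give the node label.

Unnormalized betweenness of each node: 1:15, 2:0, 3:0, 4:0, 5:0, 6:0, 7:0, 8:17, 9:1.
8 has the largest value, 17, making it the main broker — the node through which the most shortest paths run.

8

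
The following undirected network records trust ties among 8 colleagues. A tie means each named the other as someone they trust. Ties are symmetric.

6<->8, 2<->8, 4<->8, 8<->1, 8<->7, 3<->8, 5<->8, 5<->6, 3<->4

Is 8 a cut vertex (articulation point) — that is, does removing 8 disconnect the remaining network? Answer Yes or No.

Yes

Removing 8 leaves {7} with no path to {2}, so the network splits into 5 components. 8 is a cut vertex.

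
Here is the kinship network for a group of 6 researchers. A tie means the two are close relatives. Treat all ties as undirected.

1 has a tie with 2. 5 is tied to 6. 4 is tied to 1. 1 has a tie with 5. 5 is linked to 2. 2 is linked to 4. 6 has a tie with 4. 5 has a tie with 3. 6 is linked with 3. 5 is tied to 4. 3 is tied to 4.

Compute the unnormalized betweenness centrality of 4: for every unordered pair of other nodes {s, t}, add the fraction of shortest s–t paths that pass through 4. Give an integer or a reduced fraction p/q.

2

Pairs whose geodesics pass through 4 — 6–1: 1/2; 6–2: 1/2; 3–1: 1/2; 3–2: 1/2.
All other pairs contribute 0.
Summing the contributions gives betweenness(4) = 2.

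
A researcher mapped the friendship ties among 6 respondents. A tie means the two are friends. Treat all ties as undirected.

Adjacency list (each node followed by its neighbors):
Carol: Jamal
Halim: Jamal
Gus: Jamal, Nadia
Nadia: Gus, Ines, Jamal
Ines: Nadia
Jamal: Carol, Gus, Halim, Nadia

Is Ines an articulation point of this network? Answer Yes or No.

No

Even without Ines, every remaining node can still reach every other (the residual graph is connected), so Ines is not a cut vertex.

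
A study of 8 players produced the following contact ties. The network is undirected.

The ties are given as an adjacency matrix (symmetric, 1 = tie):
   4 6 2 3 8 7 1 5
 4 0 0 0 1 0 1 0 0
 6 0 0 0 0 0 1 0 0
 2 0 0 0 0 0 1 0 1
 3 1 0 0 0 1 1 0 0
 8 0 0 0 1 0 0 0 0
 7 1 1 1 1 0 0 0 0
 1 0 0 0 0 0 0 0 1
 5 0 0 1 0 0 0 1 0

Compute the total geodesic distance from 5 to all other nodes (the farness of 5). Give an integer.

Distances from 5: 1:1, 2:1, 3:3, 4:3, 6:3, 7:2, 8:4.
Sum = 1 + 1 + 3 + 3 + 3 + 2 + 4 = 17.

17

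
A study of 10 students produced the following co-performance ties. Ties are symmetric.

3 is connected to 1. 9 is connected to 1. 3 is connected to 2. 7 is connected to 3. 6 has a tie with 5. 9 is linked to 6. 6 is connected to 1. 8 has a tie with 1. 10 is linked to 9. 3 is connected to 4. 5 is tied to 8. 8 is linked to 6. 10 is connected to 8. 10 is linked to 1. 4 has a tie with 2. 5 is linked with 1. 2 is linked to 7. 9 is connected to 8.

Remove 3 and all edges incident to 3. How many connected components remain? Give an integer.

Without 3, the remaining ties split the others into: {1, 5, 6, 8, 9, 10}; {2, 4, 7}.
That's 2 separate components.

2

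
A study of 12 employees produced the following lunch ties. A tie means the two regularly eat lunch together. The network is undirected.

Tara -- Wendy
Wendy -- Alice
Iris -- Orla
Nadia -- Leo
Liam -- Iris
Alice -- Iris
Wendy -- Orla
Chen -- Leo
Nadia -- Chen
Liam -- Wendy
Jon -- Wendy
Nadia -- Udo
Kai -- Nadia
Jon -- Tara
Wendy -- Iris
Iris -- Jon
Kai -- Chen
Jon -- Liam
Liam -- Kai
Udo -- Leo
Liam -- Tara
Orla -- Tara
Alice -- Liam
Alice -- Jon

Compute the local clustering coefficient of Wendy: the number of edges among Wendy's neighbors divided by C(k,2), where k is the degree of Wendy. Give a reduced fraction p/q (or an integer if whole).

Wendy's neighbors: Alice, Iris, Jon, Liam, Orla, and Tara (k = 6).
Possible neighbor pairs: C(6,2) = 15. Edges among them: Alice–Iris, Alice–Jon, Alice–Liam, Iris–Jon, Iris–Liam, Iris–Orla, Jon–Liam, Jon–Tara, Liam–Tara, Orla–Tara → e = 10.
Clustering(Wendy) = 10/15 = 2/3.

2/3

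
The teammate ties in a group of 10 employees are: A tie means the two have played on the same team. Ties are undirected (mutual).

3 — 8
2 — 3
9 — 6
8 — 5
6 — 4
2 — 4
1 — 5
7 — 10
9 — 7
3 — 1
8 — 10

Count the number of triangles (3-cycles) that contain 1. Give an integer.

0

1's neighbors are 3 and 5, but none of them are tied to each other, so no triangle contains 1.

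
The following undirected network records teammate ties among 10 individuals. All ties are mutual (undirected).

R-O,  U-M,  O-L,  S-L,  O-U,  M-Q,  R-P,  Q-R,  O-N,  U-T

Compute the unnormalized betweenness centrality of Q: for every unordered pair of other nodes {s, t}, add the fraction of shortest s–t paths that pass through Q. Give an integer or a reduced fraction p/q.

2

Pairs whose geodesics pass through Q — M–R: 1; M–P: 1.
All other pairs contribute 0.
Summing the contributions gives betweenness(Q) = 2.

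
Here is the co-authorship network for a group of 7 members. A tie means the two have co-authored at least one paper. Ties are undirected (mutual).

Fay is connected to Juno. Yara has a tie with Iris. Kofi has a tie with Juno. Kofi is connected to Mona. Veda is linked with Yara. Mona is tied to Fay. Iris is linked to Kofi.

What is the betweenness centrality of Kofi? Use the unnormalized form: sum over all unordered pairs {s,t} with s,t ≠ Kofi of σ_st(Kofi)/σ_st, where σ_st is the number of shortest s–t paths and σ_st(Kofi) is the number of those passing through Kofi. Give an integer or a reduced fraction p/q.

Pairs whose geodesics pass through Kofi — Mona–Juno: 1/2; Mona–Iris: 1; Mona–Veda: 1; Mona–Yara: 1; Juno–Iris: 1; Juno–Veda: 1; Juno–Yara: 1; Iris–Fay: 2/2; Veda–Fay: 2/2; Fay–Yara: 2/2.
All other pairs contribute 0.
Summing the contributions gives betweenness(Kofi) = 19/2.

19/2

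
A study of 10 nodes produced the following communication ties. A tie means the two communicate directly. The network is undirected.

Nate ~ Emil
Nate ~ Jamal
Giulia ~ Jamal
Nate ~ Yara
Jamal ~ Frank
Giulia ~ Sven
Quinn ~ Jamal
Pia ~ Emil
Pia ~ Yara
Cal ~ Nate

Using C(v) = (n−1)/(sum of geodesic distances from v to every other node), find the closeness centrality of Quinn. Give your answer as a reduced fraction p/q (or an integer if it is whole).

Distances from Quinn: Cal:3, Emil:3, Frank:2, Giulia:2, Jamal:1, Nate:2, Pia:4, Sven:3, Yara:3. Sum = 23.
n = 10, so closeness = 9/23.

9/23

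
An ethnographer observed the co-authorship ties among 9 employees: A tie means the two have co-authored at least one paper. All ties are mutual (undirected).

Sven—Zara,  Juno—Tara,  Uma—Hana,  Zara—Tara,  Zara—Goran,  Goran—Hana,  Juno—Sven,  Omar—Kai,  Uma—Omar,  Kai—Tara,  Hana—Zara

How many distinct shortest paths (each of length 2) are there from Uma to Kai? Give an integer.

1

The shortest distance is 2, and the only length-2 path is Uma–Omar–Kai. So there is exactly 1 shortest path.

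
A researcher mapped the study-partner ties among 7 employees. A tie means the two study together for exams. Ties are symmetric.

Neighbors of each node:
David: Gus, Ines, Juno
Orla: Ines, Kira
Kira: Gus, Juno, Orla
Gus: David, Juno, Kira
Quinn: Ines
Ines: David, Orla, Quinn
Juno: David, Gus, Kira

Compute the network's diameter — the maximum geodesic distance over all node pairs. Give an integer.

Eccentricity of each node (its greatest distance to any other): David:2, Gus:3, Ines:2, Juno:3, Kira:3, Orla:2, Quinn:3.
The maximum eccentricity is 3, realized for instance by the pair Gus–Quinn via Gus – David – Ines – Quinn. So the diameter is 3.

3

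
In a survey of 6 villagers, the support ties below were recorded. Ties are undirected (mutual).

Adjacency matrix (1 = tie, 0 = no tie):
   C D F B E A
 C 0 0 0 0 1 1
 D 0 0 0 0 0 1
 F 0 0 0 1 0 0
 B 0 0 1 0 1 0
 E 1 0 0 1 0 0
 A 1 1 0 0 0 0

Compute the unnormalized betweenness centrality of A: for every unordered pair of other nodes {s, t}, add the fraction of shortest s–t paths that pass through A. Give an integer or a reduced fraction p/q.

4

Pairs whose geodesics pass through A — C–D: 1; D–F: 1; D–B: 1; D–E: 1.
All other pairs contribute 0.
Summing the contributions gives betweenness(A) = 4.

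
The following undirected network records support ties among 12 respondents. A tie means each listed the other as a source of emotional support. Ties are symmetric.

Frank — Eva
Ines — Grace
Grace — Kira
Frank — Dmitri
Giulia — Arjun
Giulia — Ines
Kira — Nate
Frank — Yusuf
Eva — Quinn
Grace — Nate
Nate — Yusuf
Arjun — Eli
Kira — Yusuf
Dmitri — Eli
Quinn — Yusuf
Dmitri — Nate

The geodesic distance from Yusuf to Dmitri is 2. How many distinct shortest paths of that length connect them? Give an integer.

The shortest distance is 2. The length-2 paths are: Yusuf–Nate–Dmitri; Yusuf–Frank–Dmitri.
That gives 2 distinct shortest paths.

2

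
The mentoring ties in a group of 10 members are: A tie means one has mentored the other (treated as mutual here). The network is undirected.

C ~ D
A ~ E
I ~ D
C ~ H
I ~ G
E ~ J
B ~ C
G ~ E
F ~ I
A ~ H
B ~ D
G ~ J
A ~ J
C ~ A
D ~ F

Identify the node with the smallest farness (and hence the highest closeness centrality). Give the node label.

C

Farness (sum of distances to all others) for each node — A:16, B:19, C:15, D:16, E:18, F:20, G:18, H:19, I:17, J:18.
The smallest farness is 15, for C, so C has the highest closeness.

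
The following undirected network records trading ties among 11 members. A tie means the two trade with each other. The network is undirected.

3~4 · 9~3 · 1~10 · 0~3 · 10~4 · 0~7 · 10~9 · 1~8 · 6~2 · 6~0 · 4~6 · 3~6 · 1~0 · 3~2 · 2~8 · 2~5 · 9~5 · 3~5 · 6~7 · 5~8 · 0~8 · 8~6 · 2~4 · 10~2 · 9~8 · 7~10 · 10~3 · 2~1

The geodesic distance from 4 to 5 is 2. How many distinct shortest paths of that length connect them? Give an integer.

2

The shortest distance is 2. The length-2 paths are: 4–3–5; 4–2–5.
That gives 2 distinct shortest paths.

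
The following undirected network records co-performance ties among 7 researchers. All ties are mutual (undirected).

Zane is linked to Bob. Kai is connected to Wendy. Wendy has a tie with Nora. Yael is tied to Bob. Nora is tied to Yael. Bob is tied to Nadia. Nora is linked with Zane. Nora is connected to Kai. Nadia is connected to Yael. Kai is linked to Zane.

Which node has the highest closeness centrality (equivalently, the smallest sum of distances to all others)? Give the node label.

Farness (sum of distances to all others) for each node — Bob:10, Kai:10, Nadia:12, Nora:8, Wendy:12, Yael:9, Zane:9.
The smallest farness is 8, for Nora, so Nora has the highest closeness.

Nora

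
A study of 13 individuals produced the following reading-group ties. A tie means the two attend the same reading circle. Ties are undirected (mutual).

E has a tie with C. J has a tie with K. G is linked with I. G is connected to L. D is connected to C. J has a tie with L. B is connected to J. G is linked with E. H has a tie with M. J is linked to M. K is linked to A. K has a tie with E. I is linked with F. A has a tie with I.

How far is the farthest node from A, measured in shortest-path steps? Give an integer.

4

Distances from A: B:3, C:3, D:4, E:2, F:2, G:2, H:4, I:1, J:2, K:1, L:3, M:3.
The largest is 4 (to H and D), so the eccentricity of A is 4.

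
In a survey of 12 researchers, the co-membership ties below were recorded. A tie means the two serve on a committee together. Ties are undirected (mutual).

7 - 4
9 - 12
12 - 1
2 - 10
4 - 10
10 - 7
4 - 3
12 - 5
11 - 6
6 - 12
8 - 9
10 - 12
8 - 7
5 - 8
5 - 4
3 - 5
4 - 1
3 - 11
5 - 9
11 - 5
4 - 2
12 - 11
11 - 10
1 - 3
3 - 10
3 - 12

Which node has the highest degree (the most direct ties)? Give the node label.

Degrees — 1:3, 2:2, 3:6, 4:6, 5:6, 6:2, 7:3, 8:3, 9:3, 10:6, 11:5, 12:7.
The maximum is 7, attained only by 12.

12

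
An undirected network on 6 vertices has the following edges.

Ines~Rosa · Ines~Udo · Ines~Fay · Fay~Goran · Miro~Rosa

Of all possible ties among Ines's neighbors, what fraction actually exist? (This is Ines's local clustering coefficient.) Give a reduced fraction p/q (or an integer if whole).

Ines's neighbors: Fay, Rosa, and Udo (k = 3).
Possible neighbor pairs: C(3,2) = 3. Edges among them: none → e = 0.
Clustering(Ines) = 0/3 = 0.

0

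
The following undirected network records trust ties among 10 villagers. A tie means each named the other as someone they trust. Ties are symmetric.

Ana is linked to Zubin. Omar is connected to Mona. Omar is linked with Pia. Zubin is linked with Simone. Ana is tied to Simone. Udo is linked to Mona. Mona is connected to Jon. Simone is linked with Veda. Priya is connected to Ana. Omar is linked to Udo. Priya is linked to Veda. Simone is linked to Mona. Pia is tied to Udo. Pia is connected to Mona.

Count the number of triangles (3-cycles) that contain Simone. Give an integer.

1

Simone's neighbors: Ana, Mona, Veda, and Zubin.
Neighbor pairs that are themselves tied: Simone–Ana–Zubin. Each forms one triangle with Simone, for 1 in total.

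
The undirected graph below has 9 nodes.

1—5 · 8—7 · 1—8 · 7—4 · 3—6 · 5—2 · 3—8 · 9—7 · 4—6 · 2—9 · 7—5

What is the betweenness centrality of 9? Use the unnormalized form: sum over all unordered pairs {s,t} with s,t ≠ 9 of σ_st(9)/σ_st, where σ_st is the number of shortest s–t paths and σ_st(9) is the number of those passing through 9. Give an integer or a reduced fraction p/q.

Pairs whose geodesics pass through 9 — 8–2: 1/3; 7–2: 1/2; 6–2: 1/2; 4–2: 1/2; 3–2: 1/3.
All other pairs contribute 0.
Summing the contributions gives betweenness(9) = 13/6.

13/6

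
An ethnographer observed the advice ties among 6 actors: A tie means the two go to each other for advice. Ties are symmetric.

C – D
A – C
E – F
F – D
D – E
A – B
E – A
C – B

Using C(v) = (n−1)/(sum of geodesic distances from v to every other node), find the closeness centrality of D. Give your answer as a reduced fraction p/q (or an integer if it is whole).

Distances from D: A:2, B:2, C:1, E:1, F:1. Sum = 7.
n = 6, so closeness = 5/7.

5/7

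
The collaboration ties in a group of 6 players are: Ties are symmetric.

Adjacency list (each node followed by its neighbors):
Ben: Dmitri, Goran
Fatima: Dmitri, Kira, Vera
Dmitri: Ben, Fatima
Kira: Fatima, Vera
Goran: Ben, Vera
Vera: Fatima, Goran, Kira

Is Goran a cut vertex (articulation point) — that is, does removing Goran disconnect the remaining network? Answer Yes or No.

Even without Goran, every remaining node can still reach every other (the residual graph is connected), so Goran is not a cut vertex.

No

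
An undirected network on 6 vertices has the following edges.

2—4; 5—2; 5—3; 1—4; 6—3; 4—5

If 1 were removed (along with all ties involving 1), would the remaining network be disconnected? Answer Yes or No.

No

Even without 1, every remaining node can still reach every other (the residual graph is connected), so 1 is not a cut vertex.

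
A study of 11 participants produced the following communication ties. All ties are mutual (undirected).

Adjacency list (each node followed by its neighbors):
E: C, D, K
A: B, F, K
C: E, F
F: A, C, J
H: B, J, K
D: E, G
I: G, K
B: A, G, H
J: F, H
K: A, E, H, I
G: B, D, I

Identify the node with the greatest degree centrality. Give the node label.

K

Degrees — A:3, B:3, C:2, D:2, E:3, F:3, G:3, H:3, I:2, J:2, K:4.
The maximum is 4, attained only by K.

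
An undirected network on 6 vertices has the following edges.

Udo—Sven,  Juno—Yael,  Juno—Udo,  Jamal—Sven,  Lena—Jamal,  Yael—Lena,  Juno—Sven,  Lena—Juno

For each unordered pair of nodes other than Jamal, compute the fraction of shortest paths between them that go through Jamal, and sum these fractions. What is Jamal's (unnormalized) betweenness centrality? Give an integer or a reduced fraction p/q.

1/2

Pairs whose geodesics pass through Jamal — Lena–Sven: 1/2.
All other pairs contribute 0.
Summing the contributions gives betweenness(Jamal) = 1/2.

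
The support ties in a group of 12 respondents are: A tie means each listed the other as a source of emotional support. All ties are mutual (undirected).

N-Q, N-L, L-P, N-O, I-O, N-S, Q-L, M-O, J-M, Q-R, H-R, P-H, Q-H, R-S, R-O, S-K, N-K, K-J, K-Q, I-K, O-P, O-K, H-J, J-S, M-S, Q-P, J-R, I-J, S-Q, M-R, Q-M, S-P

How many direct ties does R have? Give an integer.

6

R is directly tied to H, J, M, O, Q, and S. That is 6 neighbors, so the degree of R is 6.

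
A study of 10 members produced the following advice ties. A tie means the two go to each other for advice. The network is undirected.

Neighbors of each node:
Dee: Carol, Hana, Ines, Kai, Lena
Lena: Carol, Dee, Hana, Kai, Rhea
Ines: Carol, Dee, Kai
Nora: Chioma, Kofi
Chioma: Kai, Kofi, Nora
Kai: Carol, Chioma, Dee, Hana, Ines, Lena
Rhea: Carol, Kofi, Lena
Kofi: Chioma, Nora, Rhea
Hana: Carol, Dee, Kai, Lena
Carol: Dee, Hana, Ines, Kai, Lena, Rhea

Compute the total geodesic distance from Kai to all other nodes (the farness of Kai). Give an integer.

Distances from Kai: Carol:1, Chioma:1, Dee:1, Hana:1, Ines:1, Kofi:2, Lena:1, Nora:2, Rhea:2.
Sum = 1 + 1 + 1 + 1 + 1 + 2 + 1 + 2 + 2 = 12.

12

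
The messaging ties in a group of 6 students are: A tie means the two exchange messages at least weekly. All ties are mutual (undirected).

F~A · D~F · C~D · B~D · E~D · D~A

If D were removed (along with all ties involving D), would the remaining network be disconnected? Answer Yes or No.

Removing D leaves {C} with no path to {E}, so the network splits into 4 components. D is a cut vertex.

Yes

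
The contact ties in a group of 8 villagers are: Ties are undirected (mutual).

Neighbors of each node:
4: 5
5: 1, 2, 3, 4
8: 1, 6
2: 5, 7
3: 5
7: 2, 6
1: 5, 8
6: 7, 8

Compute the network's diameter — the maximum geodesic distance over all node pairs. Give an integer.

Eccentricity of each node (its greatest distance to any other): 1:3, 2:3, 3:4, 4:4, 5:3, 6:4, 7:3, 8:3.
The maximum eccentricity is 4, realized for instance by the pair 6–3 via 6 – 7 – 2 – 5 – 3. So the diameter is 4.

4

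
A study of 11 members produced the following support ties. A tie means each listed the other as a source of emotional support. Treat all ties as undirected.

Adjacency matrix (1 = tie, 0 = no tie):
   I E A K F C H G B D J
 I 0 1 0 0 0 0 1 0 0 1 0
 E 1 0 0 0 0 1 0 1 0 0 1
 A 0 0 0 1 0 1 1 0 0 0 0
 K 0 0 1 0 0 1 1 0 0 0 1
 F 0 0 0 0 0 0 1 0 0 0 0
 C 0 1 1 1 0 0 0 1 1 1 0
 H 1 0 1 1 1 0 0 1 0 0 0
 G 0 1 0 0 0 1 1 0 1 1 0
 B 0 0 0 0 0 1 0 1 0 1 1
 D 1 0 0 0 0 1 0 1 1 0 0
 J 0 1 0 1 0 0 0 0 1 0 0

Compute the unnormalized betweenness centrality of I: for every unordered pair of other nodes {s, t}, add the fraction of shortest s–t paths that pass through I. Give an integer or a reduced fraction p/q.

Pairs whose geodesics pass through I — E–F: 1/2; E–H: 1/2; E–D: 1/3; F–D: 1/2; H–D: 1/2.
All other pairs contribute 0.
Summing the contributions gives betweenness(I) = 7/3.

7/3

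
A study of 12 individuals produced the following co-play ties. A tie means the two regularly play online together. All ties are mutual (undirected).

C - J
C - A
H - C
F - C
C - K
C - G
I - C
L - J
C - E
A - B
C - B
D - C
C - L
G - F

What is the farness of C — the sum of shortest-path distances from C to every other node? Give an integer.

11

Distances from C: A:1, B:1, D:1, E:1, F:1, G:1, H:1, I:1, J:1, K:1, L:1.
Sum = 1 + 1 + 1 + 1 + 1 + 1 + 1 + 1 + 1 + 1 + 1 = 11.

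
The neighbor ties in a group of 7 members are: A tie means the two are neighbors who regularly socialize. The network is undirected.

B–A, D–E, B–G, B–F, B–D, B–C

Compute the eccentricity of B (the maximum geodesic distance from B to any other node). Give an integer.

2

Distances from B: A:1, C:1, D:1, E:2, F:1, G:1.
The largest is 2 (to E), so the eccentricity of B is 2.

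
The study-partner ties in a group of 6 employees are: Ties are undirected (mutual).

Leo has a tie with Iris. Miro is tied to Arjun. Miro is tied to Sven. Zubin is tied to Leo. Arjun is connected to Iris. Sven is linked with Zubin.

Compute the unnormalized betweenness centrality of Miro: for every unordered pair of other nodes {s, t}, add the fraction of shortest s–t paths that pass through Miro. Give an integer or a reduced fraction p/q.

2

Pairs whose geodesics pass through Miro — Zubin–Arjun: 1/2; Sven–Arjun: 1; Sven–Iris: 1/2.
All other pairs contribute 0.
Summing the contributions gives betweenness(Miro) = 2.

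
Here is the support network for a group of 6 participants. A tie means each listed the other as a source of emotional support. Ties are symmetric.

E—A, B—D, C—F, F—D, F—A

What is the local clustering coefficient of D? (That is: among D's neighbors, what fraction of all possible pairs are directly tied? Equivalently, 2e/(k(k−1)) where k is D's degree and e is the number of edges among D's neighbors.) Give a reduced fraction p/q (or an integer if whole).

0

D's neighbors: B and F (k = 2).
Possible neighbor pairs: C(2,2) = 1. Edges among them: none → e = 0.
Clustering(D) = 0/1.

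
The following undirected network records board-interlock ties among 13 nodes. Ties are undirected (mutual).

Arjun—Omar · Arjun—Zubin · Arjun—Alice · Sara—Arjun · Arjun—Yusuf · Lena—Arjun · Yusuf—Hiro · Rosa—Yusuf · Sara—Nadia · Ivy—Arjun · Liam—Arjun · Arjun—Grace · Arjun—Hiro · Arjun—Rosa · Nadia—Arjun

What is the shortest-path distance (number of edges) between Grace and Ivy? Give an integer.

2

One shortest route is Grace – Arjun – Ivy, which uses 2 edges, and Grace and Ivy are not directly tied, so nothing shorter exists. So d(Grace,Ivy) = 2.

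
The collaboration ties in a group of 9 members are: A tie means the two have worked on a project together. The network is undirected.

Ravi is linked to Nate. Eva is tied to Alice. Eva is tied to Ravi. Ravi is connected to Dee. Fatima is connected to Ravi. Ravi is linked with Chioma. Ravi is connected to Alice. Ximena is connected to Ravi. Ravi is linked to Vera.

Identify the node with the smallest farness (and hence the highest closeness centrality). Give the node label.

Ravi

Farness (sum of distances to all others) for each node — Alice:14, Chioma:15, Dee:15, Eva:14, Fatima:15, Nate:15, Ravi:8, Vera:15, Ximena:15.
The smallest farness is 8, for Ravi, so Ravi has the highest closeness.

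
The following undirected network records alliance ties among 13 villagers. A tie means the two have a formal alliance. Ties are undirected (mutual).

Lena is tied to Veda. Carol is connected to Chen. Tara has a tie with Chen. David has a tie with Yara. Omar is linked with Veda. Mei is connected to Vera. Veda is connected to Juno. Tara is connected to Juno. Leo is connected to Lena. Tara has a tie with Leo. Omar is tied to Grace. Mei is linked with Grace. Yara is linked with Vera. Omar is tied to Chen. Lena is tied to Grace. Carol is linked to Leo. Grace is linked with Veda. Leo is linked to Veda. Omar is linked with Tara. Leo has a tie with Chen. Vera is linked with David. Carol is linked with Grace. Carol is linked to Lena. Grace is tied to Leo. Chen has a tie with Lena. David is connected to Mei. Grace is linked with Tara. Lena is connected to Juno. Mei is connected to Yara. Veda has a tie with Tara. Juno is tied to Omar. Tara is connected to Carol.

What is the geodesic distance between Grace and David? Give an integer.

2

One shortest route is Grace – Mei – David, which uses 2 edges, and Grace and David are not directly tied, so nothing shorter exists. So d(Grace,David) = 2.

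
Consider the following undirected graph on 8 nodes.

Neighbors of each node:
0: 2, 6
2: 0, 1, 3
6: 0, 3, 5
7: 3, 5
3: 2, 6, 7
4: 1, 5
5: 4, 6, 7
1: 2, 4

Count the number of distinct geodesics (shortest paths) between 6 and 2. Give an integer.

2

The shortest distance is 2. The length-2 paths are: 6–3–2; 6–0–2.
That gives 2 distinct shortest paths.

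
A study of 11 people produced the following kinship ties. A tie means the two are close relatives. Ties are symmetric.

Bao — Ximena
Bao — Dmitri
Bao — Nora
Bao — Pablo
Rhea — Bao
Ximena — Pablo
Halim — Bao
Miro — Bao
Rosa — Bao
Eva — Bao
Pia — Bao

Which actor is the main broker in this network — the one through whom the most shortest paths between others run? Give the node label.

Bao

Unnormalized betweenness of each node: Bao:44, Dmitri:0, Eva:0, Halim:0, Miro:0, Nora:0, Pablo:0, Pia:0, Rhea:0, Rosa:0, Ximena:0.
Bao has the largest value, 44, making it the main broker — the node through which the most shortest paths run.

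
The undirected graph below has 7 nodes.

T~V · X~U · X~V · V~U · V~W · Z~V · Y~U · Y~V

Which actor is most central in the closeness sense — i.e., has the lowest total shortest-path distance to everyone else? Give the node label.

Farness (sum of distances to all others) for each node — T:11, U:9, V:6, W:11, X:10, Y:10, Z:11.
The smallest farness is 6, for V, so V has the highest closeness.

V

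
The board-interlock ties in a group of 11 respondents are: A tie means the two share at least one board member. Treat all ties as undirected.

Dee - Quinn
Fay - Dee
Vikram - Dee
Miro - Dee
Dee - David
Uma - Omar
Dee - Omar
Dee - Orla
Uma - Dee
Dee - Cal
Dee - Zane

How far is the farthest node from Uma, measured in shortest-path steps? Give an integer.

Distances from Uma: Cal:2, David:2, Dee:1, Fay:2, Miro:2, Omar:1, Orla:2, Quinn:2, Vikram:2, Zane:2.
The largest is 2 (to Miro, David, Quinn, Vikram, Zane, Fay, Orla, and Cal), so the eccentricity of Uma is 2.

2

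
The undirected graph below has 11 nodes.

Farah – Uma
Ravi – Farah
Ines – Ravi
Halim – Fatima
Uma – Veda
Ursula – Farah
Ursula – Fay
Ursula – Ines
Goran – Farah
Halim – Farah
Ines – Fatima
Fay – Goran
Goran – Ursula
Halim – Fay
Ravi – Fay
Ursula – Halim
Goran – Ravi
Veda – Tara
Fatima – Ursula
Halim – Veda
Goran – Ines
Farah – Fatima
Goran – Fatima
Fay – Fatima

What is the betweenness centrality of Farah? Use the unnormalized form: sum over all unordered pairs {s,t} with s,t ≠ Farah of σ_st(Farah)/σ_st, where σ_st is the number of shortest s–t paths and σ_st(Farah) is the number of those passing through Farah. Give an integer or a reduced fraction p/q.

Pairs whose geodesics pass through Farah — Uma–Fay: 5/6; Uma–Goran: 1; Uma–Ines: 4/4; Uma–Fatima: 1; Uma–Halim: 1/2; Uma–Ursula: 1; Uma–Ravi: 1; Tara–Goran: 2/5; Tara–Ravi: 2/3; Veda–Goran: 2/5; Veda–Ravi: 2/3; Goran–Halim: 1/4; Fatima–Ravi: 1/4; Halim–Ravi: 1/2 … (+1 more pairs).
All other pairs contribute 0.
Summing the contributions gives betweenness(Farah) = 583/60.

583/60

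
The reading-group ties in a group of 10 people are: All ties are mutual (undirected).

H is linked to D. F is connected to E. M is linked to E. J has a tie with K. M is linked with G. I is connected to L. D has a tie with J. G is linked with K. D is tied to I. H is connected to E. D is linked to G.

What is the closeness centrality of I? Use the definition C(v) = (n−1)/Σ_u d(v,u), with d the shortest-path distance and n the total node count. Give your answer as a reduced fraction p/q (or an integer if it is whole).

Distances from I: D:1, E:3, F:4, G:2, H:2, J:2, K:3, L:1, M:3. Sum = 21.
n = 10, so closeness = 9/21 = 3/7.

3/7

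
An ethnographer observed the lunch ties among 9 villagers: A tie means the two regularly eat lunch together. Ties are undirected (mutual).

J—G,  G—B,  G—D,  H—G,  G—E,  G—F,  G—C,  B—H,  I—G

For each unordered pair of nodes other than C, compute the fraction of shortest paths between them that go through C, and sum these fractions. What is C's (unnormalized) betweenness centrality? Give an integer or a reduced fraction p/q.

No shortest path between any pair of other nodes passes through C.
Summing the contributions gives betweenness(C) = 0.

0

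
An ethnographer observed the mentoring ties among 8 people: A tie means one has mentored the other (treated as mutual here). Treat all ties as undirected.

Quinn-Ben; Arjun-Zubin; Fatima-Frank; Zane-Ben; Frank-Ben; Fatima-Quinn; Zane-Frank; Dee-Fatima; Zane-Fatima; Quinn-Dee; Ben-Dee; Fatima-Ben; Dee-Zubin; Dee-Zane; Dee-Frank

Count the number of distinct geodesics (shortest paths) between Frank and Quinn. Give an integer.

The shortest distance is 2. The length-2 paths are: Frank–Dee–Quinn; Frank–Fatima–Quinn; Frank–Ben–Quinn.
That gives 3 distinct shortest paths.

3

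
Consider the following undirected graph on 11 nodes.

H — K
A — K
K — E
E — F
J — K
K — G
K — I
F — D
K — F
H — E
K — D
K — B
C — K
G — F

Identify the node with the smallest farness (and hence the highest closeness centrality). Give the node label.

K

Farness (sum of distances to all others) for each node — A:19, B:19, C:19, D:18, E:17, F:16, G:18, H:18, I:19, J:19, K:10.
The smallest farness is 10, for K, so K has the highest closeness.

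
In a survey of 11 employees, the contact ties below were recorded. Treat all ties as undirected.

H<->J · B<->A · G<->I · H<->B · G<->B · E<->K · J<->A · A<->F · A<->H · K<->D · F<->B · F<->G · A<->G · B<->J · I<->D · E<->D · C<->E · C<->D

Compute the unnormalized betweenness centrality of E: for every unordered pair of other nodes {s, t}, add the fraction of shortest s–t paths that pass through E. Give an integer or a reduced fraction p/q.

Pairs whose geodesics pass through E — C–K: 1/2.
All other pairs contribute 0.
Summing the contributions gives betweenness(E) = 1/2.

1/2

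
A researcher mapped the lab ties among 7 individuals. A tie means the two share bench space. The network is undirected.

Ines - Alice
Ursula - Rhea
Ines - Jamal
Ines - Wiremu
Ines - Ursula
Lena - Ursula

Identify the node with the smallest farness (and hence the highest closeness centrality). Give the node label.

Farness (sum of distances to all others) for each node — Alice:13, Ines:8, Jamal:13, Lena:14, Rhea:14, Ursula:9, Wiremu:13.
The smallest farness is 8, for Ines, so Ines has the highest closeness.

Ines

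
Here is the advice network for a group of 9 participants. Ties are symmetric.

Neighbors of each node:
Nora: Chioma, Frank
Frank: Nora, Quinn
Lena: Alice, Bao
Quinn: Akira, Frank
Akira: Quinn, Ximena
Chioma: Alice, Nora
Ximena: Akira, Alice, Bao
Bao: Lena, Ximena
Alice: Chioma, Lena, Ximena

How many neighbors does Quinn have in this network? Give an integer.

Quinn is directly tied to Akira and Frank. That is 2 neighbors, so the degree of Quinn is 2.

2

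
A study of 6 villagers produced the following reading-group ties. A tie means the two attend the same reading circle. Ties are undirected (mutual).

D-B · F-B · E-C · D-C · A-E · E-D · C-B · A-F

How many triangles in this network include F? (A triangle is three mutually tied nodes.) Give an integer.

0

F's neighbors are A and B, but none of them are tied to each other, so no triangle contains F.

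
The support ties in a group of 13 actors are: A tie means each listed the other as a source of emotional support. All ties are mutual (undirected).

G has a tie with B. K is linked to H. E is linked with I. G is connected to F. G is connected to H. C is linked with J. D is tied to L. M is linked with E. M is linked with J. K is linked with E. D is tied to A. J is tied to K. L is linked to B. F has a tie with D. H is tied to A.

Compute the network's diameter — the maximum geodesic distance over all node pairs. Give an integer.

6

Eccentricity of each node (its greatest distance to any other): A:4, B:5, C:6, D:5, E:5, F:5, G:4, H:3, I:6, J:5, K:4, L:6, M:6.
The maximum eccentricity is 6, realized for instance by the pair M–L via M – E – K – H – G – B – L. So the diameter is 6.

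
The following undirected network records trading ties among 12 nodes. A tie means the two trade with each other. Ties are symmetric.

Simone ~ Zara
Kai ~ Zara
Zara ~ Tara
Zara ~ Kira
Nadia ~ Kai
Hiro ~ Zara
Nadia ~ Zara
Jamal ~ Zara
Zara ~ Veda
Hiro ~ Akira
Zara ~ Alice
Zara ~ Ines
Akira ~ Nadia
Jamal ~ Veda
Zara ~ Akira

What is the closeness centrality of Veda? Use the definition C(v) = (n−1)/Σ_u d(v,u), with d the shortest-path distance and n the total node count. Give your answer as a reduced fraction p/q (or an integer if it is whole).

Distances from Veda: Akira:2, Alice:2, Hiro:2, Ines:2, Jamal:1, Kai:2, Kira:2, Nadia:2, Simone:2, Tara:2, Zara:1. Sum = 20.
n = 12, so closeness = 11/20.

11/20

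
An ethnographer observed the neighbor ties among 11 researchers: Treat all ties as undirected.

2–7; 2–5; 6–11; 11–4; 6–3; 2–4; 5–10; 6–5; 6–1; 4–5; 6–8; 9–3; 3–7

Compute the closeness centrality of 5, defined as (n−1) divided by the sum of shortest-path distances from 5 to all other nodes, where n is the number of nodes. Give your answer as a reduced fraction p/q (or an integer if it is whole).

10/17

Distances from 5: 1:2, 2:1, 3:2, 4:1, 6:1, 7:2, 8:2, 9:3, 10:1, 11:2. Sum = 17.
n = 11, so closeness = 10/17.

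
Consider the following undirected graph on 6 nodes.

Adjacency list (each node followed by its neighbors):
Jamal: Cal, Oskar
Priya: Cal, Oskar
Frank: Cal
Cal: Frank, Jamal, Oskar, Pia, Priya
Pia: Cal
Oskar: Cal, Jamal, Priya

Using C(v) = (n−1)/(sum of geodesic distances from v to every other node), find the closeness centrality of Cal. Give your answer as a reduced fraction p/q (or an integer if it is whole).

1

Distances from Cal: Frank:1, Jamal:1, Oskar:1, Pia:1, Priya:1. Sum = 5.
n = 6, so closeness = 5/5 = 1.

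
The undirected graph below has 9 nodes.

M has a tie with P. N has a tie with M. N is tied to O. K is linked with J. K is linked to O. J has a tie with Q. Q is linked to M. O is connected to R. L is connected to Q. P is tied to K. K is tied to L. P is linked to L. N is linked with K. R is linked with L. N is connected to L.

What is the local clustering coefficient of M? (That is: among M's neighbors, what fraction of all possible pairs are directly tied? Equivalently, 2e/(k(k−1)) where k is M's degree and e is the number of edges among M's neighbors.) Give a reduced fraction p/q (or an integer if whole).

M's neighbors: N, P, and Q (k = 3).
Possible neighbor pairs: C(3,2) = 3. Edges among them: none → e = 0.
Clustering(M) = 0/3 = 0.

0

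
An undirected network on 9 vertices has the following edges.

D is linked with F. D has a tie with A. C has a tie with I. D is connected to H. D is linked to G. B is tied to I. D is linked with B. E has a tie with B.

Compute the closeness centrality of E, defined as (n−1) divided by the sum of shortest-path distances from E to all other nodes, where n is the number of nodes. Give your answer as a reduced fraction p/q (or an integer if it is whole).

2/5

Distances from E: A:3, B:1, C:3, D:2, F:3, G:3, H:3, I:2. Sum = 20.
n = 9, so closeness = 8/20 = 2/5.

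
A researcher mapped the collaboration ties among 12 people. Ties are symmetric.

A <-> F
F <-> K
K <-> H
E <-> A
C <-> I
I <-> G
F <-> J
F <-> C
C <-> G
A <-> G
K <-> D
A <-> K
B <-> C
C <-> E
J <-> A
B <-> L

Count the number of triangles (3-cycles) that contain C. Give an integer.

C's neighbors: B, E, F, G, and I.
Neighbor pairs that are themselves tied: C–G–I. Each forms one triangle with C, for 1 in total.

1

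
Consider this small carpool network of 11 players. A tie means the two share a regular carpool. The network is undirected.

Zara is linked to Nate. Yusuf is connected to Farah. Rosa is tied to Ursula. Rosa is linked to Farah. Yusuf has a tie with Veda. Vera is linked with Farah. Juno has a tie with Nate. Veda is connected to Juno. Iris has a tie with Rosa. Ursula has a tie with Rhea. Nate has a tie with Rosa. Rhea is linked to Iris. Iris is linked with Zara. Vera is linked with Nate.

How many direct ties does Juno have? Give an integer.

Juno is directly tied to Nate and Veda. That is 2 neighbors, so the degree of Juno is 2.

2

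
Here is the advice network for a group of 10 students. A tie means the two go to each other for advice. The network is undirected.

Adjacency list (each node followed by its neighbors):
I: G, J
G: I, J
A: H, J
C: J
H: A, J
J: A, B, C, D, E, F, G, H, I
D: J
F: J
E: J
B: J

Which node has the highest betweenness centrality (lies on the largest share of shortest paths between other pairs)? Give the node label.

J

Unnormalized betweenness of each node: A:0, B:0, C:0, D:0, E:0, F:0, G:0, H:0, I:0, J:34.
J has the largest value, 34, making it the main broker — the node through which the most shortest paths run.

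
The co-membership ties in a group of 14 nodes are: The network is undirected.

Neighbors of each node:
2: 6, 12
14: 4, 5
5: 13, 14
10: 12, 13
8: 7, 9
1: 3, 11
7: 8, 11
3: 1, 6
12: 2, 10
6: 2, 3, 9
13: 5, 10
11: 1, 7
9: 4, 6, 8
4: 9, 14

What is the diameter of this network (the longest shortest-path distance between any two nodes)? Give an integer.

Eccentricity of each node (its greatest distance to any other): 1:6, 2:4, 3:5, 4:4, 5:6, 6:4, 7:6, 8:5, 9:4, 10:6, 11:7, 12:5, 13:7, 14:5.
The maximum eccentricity is 7, realized for instance by the pair 11–13 via 11 – 1 – 3 – 6 – 2 – 12 – 10 – 13. So the diameter is 7.

7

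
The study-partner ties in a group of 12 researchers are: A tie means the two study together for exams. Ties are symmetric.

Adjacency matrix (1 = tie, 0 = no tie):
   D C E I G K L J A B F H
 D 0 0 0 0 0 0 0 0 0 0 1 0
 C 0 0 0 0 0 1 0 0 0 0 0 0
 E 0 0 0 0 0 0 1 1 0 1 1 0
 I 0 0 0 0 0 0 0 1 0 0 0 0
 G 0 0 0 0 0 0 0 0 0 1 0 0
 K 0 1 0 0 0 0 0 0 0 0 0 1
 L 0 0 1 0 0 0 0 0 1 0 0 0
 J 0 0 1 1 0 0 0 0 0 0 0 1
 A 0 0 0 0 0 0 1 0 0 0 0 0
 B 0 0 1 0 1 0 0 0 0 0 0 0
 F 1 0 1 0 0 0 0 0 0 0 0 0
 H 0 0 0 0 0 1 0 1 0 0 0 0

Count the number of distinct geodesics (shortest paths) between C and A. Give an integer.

The shortest distance is 6, and the only length-6 path is C–K–H–J–E–L–A. So there is exactly 1 shortest path.

1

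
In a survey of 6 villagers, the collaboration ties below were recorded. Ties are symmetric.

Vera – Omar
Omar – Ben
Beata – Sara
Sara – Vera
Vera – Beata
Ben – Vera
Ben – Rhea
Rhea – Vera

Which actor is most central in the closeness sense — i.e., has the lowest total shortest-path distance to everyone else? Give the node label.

Vera

Farness (sum of distances to all others) for each node — Beata:8, Ben:7, Omar:8, Rhea:8, Sara:8, Vera:5.
The smallest farness is 5, for Vera, so Vera has the highest closeness.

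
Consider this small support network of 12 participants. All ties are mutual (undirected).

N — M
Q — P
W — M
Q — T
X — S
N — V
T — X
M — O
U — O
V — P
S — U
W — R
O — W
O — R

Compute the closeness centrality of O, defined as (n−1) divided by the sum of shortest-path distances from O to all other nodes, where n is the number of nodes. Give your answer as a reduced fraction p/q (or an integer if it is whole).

11/27

Distances from O: M:1, N:2, P:4, Q:5, R:1, S:2, T:4, U:1, V:3, W:1, X:3. Sum = 27.
n = 12, so closeness = 11/27.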